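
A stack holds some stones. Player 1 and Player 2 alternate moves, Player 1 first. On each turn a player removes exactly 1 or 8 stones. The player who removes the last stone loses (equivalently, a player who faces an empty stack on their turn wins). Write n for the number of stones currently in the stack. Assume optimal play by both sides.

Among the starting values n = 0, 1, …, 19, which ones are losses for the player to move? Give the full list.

Classify positions by backward induction: terminal positions (no move available) are W. From any other position, the mover wins iff some move reaches an L.
n=0: no move; the opponent has just taken the last stone and therefore loses → W
n=1: L (sole option 0(W) is W)
n=2: W (go to 1, an L position)
n=3: L (sole option 2(W) is W)
n=4: W (go to 3, an L position)
n=5: L (sole option 4(W) is W)
n=6: W (go to 5, an L position)
n=7: L (sole option 6(W) is W)
n=8: W (go to 7, an L position)
n=9: W (go to 1, an L position)
n=10: L (options 9(W), 2(W) are all W)
n=11: W (go to 10, an L position)
n=12: L (options 11(W), 4(W) are all W)
n=13: W (go to 12, an L position)
n=14: L (options 13(W), 6(W) are all W)
n=15: W (go to 14, an L position)
n=16: L (options 15(W), 8(W) are all W)
n=17: W (go to 16, an L position)
n=18: W (go to 10, an L position)
n=19: L (options 18(W), 11(W) are all W)
The losing starting values of n are exactly the entries labelled L in this table (9 of them).

1, 3, 5, 7, 10, 12, 14, 16, 19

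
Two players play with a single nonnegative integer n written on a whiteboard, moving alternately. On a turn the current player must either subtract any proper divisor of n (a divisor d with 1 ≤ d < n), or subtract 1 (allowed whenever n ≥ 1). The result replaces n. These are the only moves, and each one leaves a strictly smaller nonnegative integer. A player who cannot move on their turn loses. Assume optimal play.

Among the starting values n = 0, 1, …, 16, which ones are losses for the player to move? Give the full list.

0, 2, 5, 7, 9, 11, 13, 15

Compute win/loss labels from the base case upward. A position with no move is L. Any other position is W if it can reach an L in one move, else L.
n=0: no move → L
n=1: W (go to 0, an L position)
n=2: L (sole option 1(W) is W)
n=3: W (go to 2, an L position)
n=4: W (go to 2, an L position)
n=5: L (sole option 4(W) is W)
n=6: W (go to 5, an L position)
n=7: L (sole option 6(W) is W)
n=8: W (go to 7, an L position)
n=9: L (options 6(W), 8(W) are all W)
n=10: W (go to 5, an L position)
n=11: L (sole option 10(W) is W)
n=12: W (go to 9, an L position)
n=13: L (sole option 12(W) is W)
n=14: W (go to 7, an L position)
n=15: L (options 10(W), 12(W), 14(W) are all W)
n=16: W (go to 15, an L position)
Reading off the rows marked L gives the requested list; there are 8 such values of n.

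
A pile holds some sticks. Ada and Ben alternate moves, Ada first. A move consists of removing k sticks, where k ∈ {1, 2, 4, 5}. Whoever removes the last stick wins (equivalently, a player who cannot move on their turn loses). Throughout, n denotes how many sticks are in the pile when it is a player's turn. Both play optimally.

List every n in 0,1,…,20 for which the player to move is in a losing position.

Label each position W (a win for the player to move) or L (a loss). A position with no legal move is L; any other position is W exactly when some move reaches an L, and L when every move reaches a W.
n=0: no move → L
n=1: W (go to 0, an L position)
n=2: W (go to 0, an L position)
n=3: L (options 2(W), 1(W) are all W)
n=4: W (go to 3, an L position)
n=5: W (go to 3, an L position)
n=6: L (options 5(W), 4(W), 2(W), 1(W) are all W)
n=7: W (go to 6, an L position)
n=8: W (go to 6, an L position)
n=9: L (options 8(W), 7(W), 5(W), 4(W) are all W)
n=10: W (go to 9, an L position)
n=11: W (go to 9, an L position)
n=12: L (options 11(W), 10(W), 8(W), 7(W) are all W)
n=13: W (go to 12, an L position)
n=14: W (go to 12, an L position)
n=15: L (options 14(W), 13(W), 11(W), 10(W) are all W)
n=16: W (go to 15, an L position)
n=17: W (go to 15, an L position)
n=18: L (options 17(W), 16(W), 14(W), 13(W) are all W)
n=19: W (go to 18, an L position)
n=20: W (go to 18, an L position)
The losing starting values of n are exactly the entries labelled L in this table (7 of them).

0, 3, 6, 9, 12, 15, 18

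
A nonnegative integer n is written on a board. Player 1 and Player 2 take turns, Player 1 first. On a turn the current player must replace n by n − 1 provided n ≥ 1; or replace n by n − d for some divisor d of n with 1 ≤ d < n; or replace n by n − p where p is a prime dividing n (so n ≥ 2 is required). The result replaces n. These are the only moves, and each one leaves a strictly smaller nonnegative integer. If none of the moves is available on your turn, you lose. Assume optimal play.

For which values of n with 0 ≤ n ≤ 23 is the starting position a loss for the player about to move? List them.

0, 4, 9, 14, 20

Work bottom-up. With no move the player to move loses. Otherwise the position is W if at least one move leads to an L position for the opponent, and L if every move leads to a W.
n=0: no move → L
n=1: can move to 0, which is L ⇒ W
n=2: can move to 0, which is L ⇒ W
n=3: can move to 0, which is L ⇒ W
n=4: moves to 2(W), 3(W); every one is W ⇒ L
n=5: can move to 0, which is L ⇒ W
n=6: can move to 4, which is L ⇒ W
n=7: can move to 0, which is L ⇒ W
n=8: can move to 4, which is L ⇒ W
n=9: moves to 6(W), 8(W); every one is W ⇒ L
n=10: can move to 9, which is L ⇒ W
n=11: can move to 0, which is L ⇒ W
n=12: can move to 9, which is L ⇒ W
n=13: can move to 0, which is L ⇒ W
n=14: moves to 7(W), 12(W), 13(W); every one is W ⇒ L
n=15: can move to 14, which is L ⇒ W
n=16: can move to 14, which is L ⇒ W
n=17: can move to 0, which is L ⇒ W
n=18: can move to 9, which is L ⇒ W
n=19: can move to 0, which is L ⇒ W
n=20: moves to 10(W), 15(W), 16(W), 18(W), 19(W); every one is W ⇒ L
n=21: can move to 14, which is L ⇒ W
n=22: can move to 20, which is L ⇒ W
n=23: can move to 0, which is L ⇒ W
Reading off the rows marked L gives the requested list; there are 5 such values of n.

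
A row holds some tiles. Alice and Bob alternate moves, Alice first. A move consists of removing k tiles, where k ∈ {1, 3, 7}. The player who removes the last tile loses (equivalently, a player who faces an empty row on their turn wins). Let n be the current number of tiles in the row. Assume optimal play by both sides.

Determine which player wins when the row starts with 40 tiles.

Classify positions by backward induction: terminal positions (no move available) are W. From any other position, the mover wins iff some move reaches an L.
n=0: no move; the opponent has just taken the last tile and therefore loses → W
n=1: L (sole option 0(W) is W)
n=2: W (go to 1, an L position)
n=3: L (options 2(W), 0(W) are all W)
n=4: W (go to 3, an L position)
n=5: L (options 4(W), 2(W) are all W)
n=6: W (go to 5, an L position)
n=7: L (options 6(W), 4(W), 0(W) are all W)
n=8: W (go to 7, an L position)
n=9: L (options 8(W), 6(W), 2(W) are all W)
n=10: W (go to 9, an L position)
n=11: L (options 10(W), 8(W), 4(W) are all W)
n=12: W (go to 11, an L position)
n=13: L (options 12(W), 10(W), 6(W) are all W)
n=14: W (go to 13, an L position)
n=15: L (options 14(W), 12(W), 8(W) are all W)
n=16: W (go to 15, an L position)
n=17: L (options 16(W), 14(W), 10(W) are all W)
n=18: W (go to 17, an L position)
n=19: L (options 18(W), 16(W), 12(W) are all W)
n=20: W (go to 19, an L position)
n=21: L (options 20(W), 18(W), 14(W) are all W)
n=22: W (go to 21, an L position)
n=23: L (options 22(W), 20(W), 16(W) are all W)
n=24: W (go to 23, an L position)
n=25: L (options 24(W), 22(W), 18(W) are all W)
n=26: W (go to 25, an L position)
n=27: L (options 26(W), 24(W), 20(W) are all W)
n=28: W (go to 27, an L position)
n=29: L (options 28(W), 26(W), 22(W) are all W)
n=30: W (go to 29, an L position)
n=31: L (options 30(W), 28(W), 24(W) are all W)
n=32: W (go to 31, an L position)
n=33: L (options 32(W), 30(W), 26(W) are all W)
n=34: W (go to 33, an L position)
n=35: L (options 34(W), 32(W), 28(W) are all W)
n=36: W (go to 35, an L position)
n=37: L (options 36(W), 34(W), 30(W) are all W)
n=38: W (go to 37, an L position)
n=39: L (options 38(W), 36(W), 32(W) are all W)
n=40: W (go to 39, an L position)
From 40 Alice can remove 1, leaving 39, reaching an L position.

Alice wins.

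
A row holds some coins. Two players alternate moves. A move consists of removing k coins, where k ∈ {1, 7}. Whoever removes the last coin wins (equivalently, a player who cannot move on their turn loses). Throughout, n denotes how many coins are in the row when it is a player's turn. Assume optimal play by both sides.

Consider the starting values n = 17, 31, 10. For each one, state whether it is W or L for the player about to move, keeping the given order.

Positions with no move are L. A position that does have a move is losing for the player to move precisely when every available move leads to a winning position for the opponent. Fill in the labels:
n=0: no move → L
n=1: →0(L), so W
n=2: →1(W) only, which is W, so L
n=3: →2(L), so W
n=4: →3(W) only, which is W, so L
n=5: →4(L), so W
n=6: →5(W) only, which is W, so L
n=7: →6(L), so W
n=8: →7(W), 1(W) — all W, so L
n=9: →8(L), so W
n=10: →9(W), 3(W) — all W, so L
n=11: →10(L), so W
n=12: →11(W), 5(W) — all W, so L
n=13: →12(L), so W
n=14: →13(W), 7(W) — all W, so L
n=15: →14(L), so W
n=16: →15(W), 9(W) — all W, so L
n=17: →16(L), so W
n=18: →17(W), 11(W) — all W, so L
n=19: →18(L), so W
n=20: →19(W), 13(W) — all W, so L
n=21: →20(L), so W
n=22: →21(W), 15(W) — all W, so L
n=23: →22(L), so W
n=24: →23(W), 17(W) — all W, so L
n=25: →24(L), so W
n=26: →25(W), 19(W) — all W, so L
n=27: →26(L), so W
n=28: →27(W), 21(W) — all W, so L
n=29: →28(L), so W
n=30: →29(W), 23(W) — all W, so L
n=31: →30(L), so W

17: W, 31: W, 10: L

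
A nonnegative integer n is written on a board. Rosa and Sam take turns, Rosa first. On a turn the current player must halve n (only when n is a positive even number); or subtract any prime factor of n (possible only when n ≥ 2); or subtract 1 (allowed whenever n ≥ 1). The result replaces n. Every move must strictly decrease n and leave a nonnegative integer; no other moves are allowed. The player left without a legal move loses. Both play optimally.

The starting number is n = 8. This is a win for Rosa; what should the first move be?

Move to 4.

Work bottom-up. With no move the player to move loses. Otherwise the position is W if at least one move leads to an L position for the opponent, and L if every move leads to a W.
n=0: no move → L
n=1: can move to 0, which is L ⇒ W
n=2: can move to 0, which is L ⇒ W
n=3: can move to 0, which is L ⇒ W
n=4: moves to 2(W), 3(W); every one is W ⇒ L
n=5: can move to 0, which is L ⇒ W
n=6: can move to 4, which is L ⇒ W
n=7: can move to 0, which is L ⇒ W
n=8: can move to 4, which is L ⇒ W
From 8, the L positions reachable in one move are: 4.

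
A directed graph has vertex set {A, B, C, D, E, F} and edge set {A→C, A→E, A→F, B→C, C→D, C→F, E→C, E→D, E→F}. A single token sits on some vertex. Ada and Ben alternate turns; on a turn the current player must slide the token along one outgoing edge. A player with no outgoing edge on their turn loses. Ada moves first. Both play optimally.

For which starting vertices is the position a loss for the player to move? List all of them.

B, D, F

Compute win/loss labels from the base case upward. A position with no move is L. Any other position is W if it can reach an L in one move, else L.
Every edge goes from a vertex to one that appears earlier in the order D, F, C, E, B, A, so processing vertices in that order labels each vertex after all of its successors.
D: no outgoing edge → L
F: no outgoing edge → L
C: can move to F, which is L ⇒ W
E: can move to F, which is L ⇒ W
B: the only move is to C(W), a W ⇒ L
A: can move to F, which is L ⇒ W
The losing starting vertices are exactly the entries labelled L in this table (3 of them).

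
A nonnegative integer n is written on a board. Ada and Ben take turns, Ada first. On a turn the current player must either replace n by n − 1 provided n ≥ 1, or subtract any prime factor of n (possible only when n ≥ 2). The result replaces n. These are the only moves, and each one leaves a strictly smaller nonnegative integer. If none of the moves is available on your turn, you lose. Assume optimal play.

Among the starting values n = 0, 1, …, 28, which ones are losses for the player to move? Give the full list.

0, 4, 8, 12, 16, 20, 24, 28

Use the standard recursion: the mover loses at a terminal position; elsewhere, the mover wins exactly when some move hands the opponent an L position.
n=0: no move → L
n=1: reaches L-position 0 → W
n=2: reaches L-position 0 → W
n=3: reaches L-position 0 → W
n=4: only reaches 2(W), 3(W), all W → L
n=5: reaches L-position 0 → W
n=6: reaches L-position 4 → W
n=7: reaches L-position 0 → W
n=8: only reaches 6(W), 7(W), all W → L
n=9: reaches L-position 8 → W
n=10: reaches L-position 8 → W
n=11: reaches L-position 0 → W
n=12: only reaches 9(W), 10(W), 11(W), all W → L
n=13: reaches L-position 0 → W
n=14: reaches L-position 12 → W
n=15: reaches L-position 12 → W
n=16: only reaches 14(W), 15(W), all W → L
n=17: reaches L-position 0 → W
n=18: reaches L-position 16 → W
n=19: reaches L-position 0 → W
n=20: only reaches 15(W), 18(W), 19(W), all W → L
n=21: reaches L-position 20 → W
n=22: reaches L-position 20 → W
n=23: reaches L-position 0 → W
n=24: only reaches 21(W), 22(W), 23(W), all W → L
n=25: reaches L-position 20 → W
n=26: reaches L-position 24 → W
n=27: reaches L-position 24 → W
n=28: only reaches 21(W), 26(W), 27(W), all W → L
The losing starting values of n are exactly the entries labelled L in this table (8 of them).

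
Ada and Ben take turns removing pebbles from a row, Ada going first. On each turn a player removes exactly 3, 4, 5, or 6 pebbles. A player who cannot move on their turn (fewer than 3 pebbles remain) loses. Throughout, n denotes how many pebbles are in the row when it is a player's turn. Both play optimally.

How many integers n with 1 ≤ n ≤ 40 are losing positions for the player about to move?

Label each position W (a win for the player to move) or L (a loss). A position with no legal move is L; any other position is W exactly when some move reaches an L, and L when every move reaches a W.
n=0: no move → L
n=1: no move → L
n=2: no move → L
n=3: →0(L), so W
n=4: →1(L), so W
n=5: →2(L), so W
n=6: →2(L), so W
n=7: →2(L), so W
n=8: →2(L), so W
n=9: →6(W), 5(W), 4(W), 3(W) — all W, so L
n=10: →7(W), 6(W), 5(W), 4(W) — all W, so L
n=11: →8(W), 7(W), 6(W), 5(W) — all W, so L
n=12: →9(L), so W
n=13: →10(L), so W
n=14: →11(L), so W
n=15: →11(L), so W
n=16: →11(L), so W
n=17: →11(L), so W
n=18: →15(W), 14(W), 13(W), 12(W) — all W, so L
n=19: →16(W), 15(W), 14(W), 13(W) — all W, so L
n=20: →17(W), 16(W), 15(W), 14(W) — all W, so L
n=21: →18(L), so W
n=22: →19(L), so W
n=23: →20(L), so W
n=24: →20(L), so W
n=25: →20(L), so W
n=26: →20(L), so W
n=27: →24(W), 23(W), 22(W), 21(W) — all W, so L
n=28: →25(W), 24(W), 23(W), 22(W) — all W, so L
n=29: →26(W), 25(W), 24(W), 23(W) — all W, so L
n=30: →27(L), so W
n=31: →28(L), so W
n=32: →29(L), so W
n=33: →29(L), so W
n=34: →29(L), so W
n=35: →29(L), so W
n=36: →33(W), 32(W), 31(W), 30(W) — all W, so L
n=37: →34(W), 33(W), 32(W), 31(W) — all W, so L
n=38: →35(W), 34(W), 33(W), 32(W) — all W, so L
n=39: →36(L), so W
n=40: →37(L), so W
L entries with 1 ≤ n ≤ 40 (n=0 is outside the asked range and is not counted): n = 1, 2, 9, 10, 11, 18, 19, 20, 27, 28, 29, 36, 37, 38; that makes 14.

14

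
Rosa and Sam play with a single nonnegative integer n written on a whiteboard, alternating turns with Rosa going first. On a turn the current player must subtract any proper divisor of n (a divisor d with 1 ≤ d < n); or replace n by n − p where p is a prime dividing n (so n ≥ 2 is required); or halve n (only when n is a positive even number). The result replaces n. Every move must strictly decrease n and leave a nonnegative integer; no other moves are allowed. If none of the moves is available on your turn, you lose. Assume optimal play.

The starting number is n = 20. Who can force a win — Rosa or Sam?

Work bottom-up. With no move the player to move loses. Otherwise the position is W if at least one move leads to an L position for the opponent, and L if every move leads to a W.
n=0: no move → L
n=1: no move → L
n=2: →0(L), so W
n=3: →0(L), so W
n=4: →2(W), 3(W) — all W, so L
n=5: →0(L), so W
n=6: →4(L), so W
n=7: →0(L), so W
n=8: →4(L), so W
n=9: →6(W), 8(W) — all W, so L
n=10: →9(L), so W
n=11: →0(L), so W
n=12: →9(L), so W
n=13: →0(L), so W
n=14: →7(W), 12(W), 13(W) — all W, so L
n=15: →14(L), so W
n=16: →14(L), so W
n=17: →0(L), so W
n=18: →9(L), so W
n=19: →0(L), so W
n=20: →10(W), 15(W), 16(W), 18(W), 19(W) — all W, so L
Every move from 20 reaches a W position, so the mover loses.

Sam wins.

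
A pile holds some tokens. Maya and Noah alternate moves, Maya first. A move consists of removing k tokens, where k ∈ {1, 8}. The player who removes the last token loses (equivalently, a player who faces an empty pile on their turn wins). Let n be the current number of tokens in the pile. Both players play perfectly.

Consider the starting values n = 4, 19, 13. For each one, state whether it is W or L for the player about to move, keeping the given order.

4: W, 19: L, 13: W

Use the standard recursion: the mover wins at a terminal position; elsewhere, the mover wins exactly when some move hands the opponent an L position.
n=0: no move; the opponent has just taken the last token and therefore loses → W
n=1: the only move is to 0(W), a W ⇒ L
n=2: can move to 1, which is L ⇒ W
n=3: the only move is to 2(W), a W ⇒ L
n=4: can move to 3, which is L ⇒ W
n=5: the only move is to 4(W), a W ⇒ L
n=6: can move to 5, which is L ⇒ W
n=7: the only move is to 6(W), a W ⇒ L
n=8: can move to 7, which is L ⇒ W
n=9: can move to 1, which is L ⇒ W
n=10: moves to 9(W), 2(W); every one is W ⇒ L
n=11: can move to 10, which is L ⇒ W
n=12: moves to 11(W), 4(W); every one is W ⇒ L
n=13: can move to 12, which is L ⇒ W
n=14: moves to 13(W), 6(W); every one is W ⇒ L
n=15: can move to 14, which is L ⇒ W
n=16: moves to 15(W), 8(W); every one is W ⇒ L
n=17: can move to 16, which is L ⇒ W
n=18: can move to 10, which is L ⇒ W
n=19: moves to 18(W), 11(W); every one is W ⇒ L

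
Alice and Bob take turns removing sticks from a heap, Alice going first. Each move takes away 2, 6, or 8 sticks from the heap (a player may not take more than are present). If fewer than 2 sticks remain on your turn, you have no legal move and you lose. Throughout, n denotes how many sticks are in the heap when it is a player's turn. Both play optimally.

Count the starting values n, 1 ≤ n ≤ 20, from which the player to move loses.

Label each position W (a win for the player to move) or L (a loss). A position with no legal move is L; any other position is W exactly when some move reaches an L, and L when every move reaches a W.
n=0: no move → L
n=1: no move → L
n=2: W (go to 0, an L position)
n=3: W (go to 1, an L position)
n=4: L (sole option 2(W) is W)
n=5: L (sole option 3(W) is W)
n=6: W (go to 4, an L position)
n=7: W (go to 5, an L position)
n=8: W (go to 0, an L position)
n=9: W (go to 1, an L position)
n=10: W (go to 4, an L position)
n=11: W (go to 5, an L position)
n=12: W (go to 4, an L position)
n=13: W (go to 5, an L position)
n=14: L (options 12(W), 8(W), 6(W) are all W)
n=15: L (options 13(W), 9(W), 7(W) are all W)
n=16: W (go to 14, an L position)
n=17: W (go to 15, an L position)
n=18: L (options 16(W), 12(W), 10(W) are all W)
n=19: L (options 17(W), 13(W), 11(W) are all W)
n=20: W (go to 18, an L position)
L entries with 1 ≤ n ≤ 20 (n=0 is outside the asked range and is not counted): n = 1, 4, 5, 14, 15, 18, 19; that makes 7.

7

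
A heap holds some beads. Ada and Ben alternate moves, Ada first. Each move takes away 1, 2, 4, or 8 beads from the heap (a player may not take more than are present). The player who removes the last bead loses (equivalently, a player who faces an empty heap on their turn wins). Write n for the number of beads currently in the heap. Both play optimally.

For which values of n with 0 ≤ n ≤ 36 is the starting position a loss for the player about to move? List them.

1, 4, 7, 10, 13, 16, 19, 22, 25, 28, 31, 34

Compute win/loss labels from the base case upward. A position with no move is W. Any other position is W if it can reach an L in one move, else L.
n=0: no move; the opponent has just taken the last bead and therefore loses → W
n=1: the only move is to 0(W), a W ⇒ L
n=2: can move to 1, which is L ⇒ W
n=3: can move to 1, which is L ⇒ W
n=4: moves to 3(W), 2(W), 0(W); every one is W ⇒ L
n=5: can move to 4, which is L ⇒ W
n=6: can move to 4, which is L ⇒ W
n=7: moves to 6(W), 5(W), 3(W); every one is W ⇒ L
n=8: can move to 7, which is L ⇒ W
n=9: can move to 7, which is L ⇒ W
n=10: moves to 9(W), 8(W), 6(W), 2(W); every one is W ⇒ L
n=11: can move to 10, which is L ⇒ W
n=12: can move to 10, which is L ⇒ W
n=13: moves to 12(W), 11(W), 9(W), 5(W); every one is W ⇒ L
n=14: can move to 13, which is L ⇒ W
n=15: can move to 13, which is L ⇒ W
n=16: moves to 15(W), 14(W), 12(W), 8(W); every one is W ⇒ L
n=17: can move to 16, which is L ⇒ W
n=18: can move to 16, which is L ⇒ W
n=19: moves to 18(W), 17(W), 15(W), 11(W); every one is W ⇒ L
n=20: can move to 19, which is L ⇒ W
n=21: can move to 19, which is L ⇒ W
n=22: moves to 21(W), 20(W), 18(W), 14(W); every one is W ⇒ L
n=23: can move to 22, which is L ⇒ W
n=24: can move to 22, which is L ⇒ W
n=25: moves to 24(W), 23(W), 21(W), 17(W); every one is W ⇒ L
n=26: can move to 25, which is L ⇒ W
n=27: can move to 25, which is L ⇒ W
n=28: moves to 27(W), 26(W), 24(W), 20(W); every one is W ⇒ L
n=29: can move to 28, which is L ⇒ W
n=30: can move to 28, which is L ⇒ W
n=31: moves to 30(W), 29(W), 27(W), 23(W); every one is W ⇒ L
n=32: can move to 31, which is L ⇒ W
n=33: can move to 31, which is L ⇒ W
n=34: moves to 33(W), 32(W), 30(W), 26(W); every one is W ⇒ L
n=35: can move to 34, which is L ⇒ W
n=36: can move to 34, which is L ⇒ W
The losing starting values of n are exactly the entries labelled L in this table (12 of them).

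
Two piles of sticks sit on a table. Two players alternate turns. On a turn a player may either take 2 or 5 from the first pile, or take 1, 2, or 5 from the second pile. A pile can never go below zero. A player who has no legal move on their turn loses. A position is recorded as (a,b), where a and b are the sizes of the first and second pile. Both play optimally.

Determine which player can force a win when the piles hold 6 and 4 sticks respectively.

The second player wins.

Build the W/L table. Terminal = L. A non-terminal position is W if it has a move to some L; otherwise it is L.
No move ever increases a pile, so every position that can arise here has a ≤ 6 and b ≤ 4; it is enough to label the cells with 0 ≤ a ≤ 6 and 0 ≤ b ≤ 4.
Every move lowers a or b (never raises either), so fill the grid row by row in increasing a, and left to right within a row: each cell's successors are then already labelled.
      b=0  b=1  b=2  b=3  b=4
a=0:    L    W    W    L    W
a=1:    L    W    W    L    W
a=2:    W    L    W    W    L
a=3:    W    L    W    W    L
a=4:    L    W    W    L    W
a=5:    W    W    L    W    W
a=6:    W    L    W    W    L
Cells with no legal move (terminal, hence L): (0,0), (1,0).
The remaining L cells, each justified by listing all of its moves:
(0,3): L (options (0,2)(W), (0,1)(W) are all W)
(1,3): L (options (1,2)(W), (1,1)(W) are all W)
(2,1): L (options (0,1)(W), (2,0)(W) are all W)
(2,4): L (options (0,4)(W), (2,3)(W), (2,2)(W) are all W)
(3,1): L (options (1,1)(W), (3,0)(W) are all W)
(3,4): L (options (1,4)(W), (3,3)(W), (3,2)(W) are all W)
(4,0): L (sole option (2,0)(W) is W)
(4,3): L (options (2,3)(W), (4,2)(W), (4,1)(W) are all W)
(5,2): L (options (3,2)(W), (0,2)(W), (5,1)(W), (5,0)(W) are all W)
(6,1): L (options (4,1)(W), (1,1)(W), (6,0)(W) are all W)
(6,4): L (options (4,4)(W), (1,4)(W), (6,3)(W), (6,2)(W) are all W)
Every other cell has at least one move into one of the L cells above, so it is W.
Every move from (6,4) reaches a W position, so the mover loses.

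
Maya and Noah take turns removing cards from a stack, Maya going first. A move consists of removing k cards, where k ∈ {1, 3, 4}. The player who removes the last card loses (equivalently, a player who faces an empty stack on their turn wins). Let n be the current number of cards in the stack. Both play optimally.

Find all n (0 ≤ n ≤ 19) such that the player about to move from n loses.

Positions with no move are W. A position that does have a move is losing for the player to move precisely when every available move leads to a winning position for the opponent. Fill in the labels:
n=0: no move; the opponent has just taken the last card and therefore loses → W
n=1: L (sole option 0(W) is W)
n=2: W (go to 1, an L position)
n=3: L (options 2(W), 0(W) are all W)
n=4: W (go to 3, an L position)
n=5: W (go to 1, an L position)
n=6: W (go to 3, an L position)
n=7: W (go to 3, an L position)
n=8: L (options 7(W), 5(W), 4(W) are all W)
n=9: W (go to 8, an L position)
n=10: L (options 9(W), 7(W), 6(W) are all W)
n=11: W (go to 10, an L position)
n=12: W (go to 8, an L position)
n=13: W (go to 10, an L position)
n=14: W (go to 10, an L position)
n=15: L (options 14(W), 12(W), 11(W) are all W)
n=16: W (go to 15, an L position)
n=17: L (options 16(W), 14(W), 13(W) are all W)
n=18: W (go to 17, an L position)
n=19: W (go to 15, an L position)
Reading off the rows marked L gives the requested list; there are 6 such values of n.

1, 3, 8, 10, 15, 17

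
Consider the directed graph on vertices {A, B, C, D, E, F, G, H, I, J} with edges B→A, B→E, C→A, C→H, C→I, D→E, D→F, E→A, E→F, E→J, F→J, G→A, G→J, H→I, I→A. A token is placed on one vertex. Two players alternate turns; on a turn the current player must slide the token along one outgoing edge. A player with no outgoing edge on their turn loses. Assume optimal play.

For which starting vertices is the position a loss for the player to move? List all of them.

Label each position W (a win for the player to move) or L (a loss). A position with no legal move is L; any other position is W exactly when some move reaches an L, and L when every move reaches a W.
Every edge goes from a vertex to one that appears earlier in the order A, J, F, E, I, B, D, H, C, G, so processing vertices in that order labels each vertex after all of its successors.
A: no outgoing edge → L
J: no outgoing edge → L
F: can move to J, which is L ⇒ W
E: can move to J, which is L ⇒ W
I: can move to A, which is L ⇒ W
B: can move to A, which is L ⇒ W
D: moves to E(W), F(W); every one is W ⇒ L
H: the only move is to I(W), a W ⇒ L
C: can move to H, which is L ⇒ W
G: can move to J, which is L ⇒ W
The losing starting vertices are exactly the entries labelled L in this table (4 of them).

A, D, H, J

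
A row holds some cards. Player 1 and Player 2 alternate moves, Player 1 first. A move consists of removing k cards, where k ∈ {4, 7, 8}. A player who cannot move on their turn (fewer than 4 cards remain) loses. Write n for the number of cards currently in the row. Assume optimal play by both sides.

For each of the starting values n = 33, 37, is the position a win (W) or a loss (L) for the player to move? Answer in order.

33: W, 37: L

Work bottom-up. With no move the player to move loses. Otherwise the position is W if at least one move leads to an L position for the opponent, and L if every move leads to a W.
n=0: no move → L
n=1: no move → L
n=2: no move → L
n=3: no move → L
n=4: →0(L), so W
n=5: →1(L), so W
n=6: →2(L), so W
n=7: →3(L), so W
n=8: →1(L), so W
n=9: →2(L), so W
n=10: →3(L), so W
n=11: →3(L), so W
n=12: →8(W), 5(W), 4(W) — all W, so L
n=13: →9(W), 6(W), 5(W) — all W, so L
n=14: →10(W), 7(W), 6(W) — all W, so L
n=15: →11(W), 8(W), 7(W) — all W, so L
n=16: →12(L), so W
n=17: →13(L), so W
n=18: →14(L), so W
n=19: →15(L), so W
n=20: →13(L), so W
n=21: →14(L), so W
n=22: →15(L), so W
n=23: →15(L), so W
n=24: →20(W), 17(W), 16(W) — all W, so L
n=25: →21(W), 18(W), 17(W) — all W, so L
n=26: →22(W), 19(W), 18(W) — all W, so L
n=27: →23(W), 20(W), 19(W) — all W, so L
n=28: →24(L), so W
n=29: →25(L), so W
n=30: →26(L), so W
n=31: →27(L), so W
n=32: →25(L), so W
n=33: →26(L), so W
n=34: →27(L), so W
n=35: →27(L), so W
n=36: →32(W), 29(W), 28(W) — all W, so L
n=37: →33(W), 30(W), 29(W) — all W, so L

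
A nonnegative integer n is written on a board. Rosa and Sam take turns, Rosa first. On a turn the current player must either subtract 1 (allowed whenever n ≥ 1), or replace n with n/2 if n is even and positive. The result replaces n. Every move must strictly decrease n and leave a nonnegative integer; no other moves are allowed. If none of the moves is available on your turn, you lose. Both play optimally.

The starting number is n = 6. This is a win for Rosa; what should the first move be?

Label each position W (a win for the player to move) or L (a loss). A position with no legal move is L; any other position is W exactly when some move reaches an L, and L when every move reaches a W.
n=0: no move → L
n=1: →0(L), so W
n=2: →1(W) only, which is W, so L
n=3: →2(L), so W
n=4: →2(L), so W
n=5: →4(W) only, which is W, so L
n=6: →5(L), so W
From 6, the L positions reachable in one move are: 5.

Move to 5.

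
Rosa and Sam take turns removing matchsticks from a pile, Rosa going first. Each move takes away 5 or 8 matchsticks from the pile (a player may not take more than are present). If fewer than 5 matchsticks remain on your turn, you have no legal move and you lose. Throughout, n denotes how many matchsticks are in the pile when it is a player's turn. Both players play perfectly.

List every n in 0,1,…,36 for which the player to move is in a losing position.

0, 1, 2, 3, 4, 13, 14, 15, 16, 17, 26, 27, 28, 29, 30

Classify positions by backward induction: terminal positions (no move available) are L. From any other position, the mover wins iff some move reaches an L.
n=0: no move → L
n=1: no move → L
n=2: no move → L
n=3: no move → L
n=4: no move → L
n=5: →0(L), so W
n=6: →1(L), so W
n=7: →2(L), so W
n=8: →3(L), so W
n=9: →4(L), so W
n=10: →2(L), so W
n=11: →3(L), so W
n=12: →4(L), so W
n=13: →8(W), 5(W) — all W, so L
n=14: →9(W), 6(W) — all W, so L
n=15: →10(W), 7(W) — all W, so L
n=16: →11(W), 8(W) — all W, so L
n=17: →12(W), 9(W) — all W, so L
n=18: →13(L), so W
n=19: →14(L), so W
n=20: →15(L), so W
n=21: →16(L), so W
n=22: →17(L), so W
n=23: →15(L), so W
n=24: →16(L), so W
n=25: →17(L), so W
n=26: →21(W), 18(W) — all W, so L
n=27: →22(W), 19(W) — all W, so L
n=28: →23(W), 20(W) — all W, so L
n=29: →24(W), 21(W) — all W, so L
n=30: →25(W), 22(W) — all W, so L
n=31: →26(L), so W
n=32: →27(L), so W
n=33: →28(L), so W
n=34: →29(L), so W
n=35: →30(L), so W
n=36: →28(L), so W
Reading off the rows marked L gives the requested list; there are 15 such values of n.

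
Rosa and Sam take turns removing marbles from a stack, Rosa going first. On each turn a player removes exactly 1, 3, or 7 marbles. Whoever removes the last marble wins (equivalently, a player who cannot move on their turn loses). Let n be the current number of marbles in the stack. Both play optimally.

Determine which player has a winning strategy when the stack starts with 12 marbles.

Positions with no move are L. A position that does have a move is losing for the player to move precisely when every available move leads to a winning position for the opponent. Fill in the labels:
n=0: no move → L
n=1: W (go to 0, an L position)
n=2: L (sole option 1(W) is W)
n=3: W (go to 2, an L position)
n=4: L (options 3(W), 1(W) are all W)
n=5: W (go to 4, an L position)
n=6: L (options 5(W), 3(W) are all W)
n=7: W (go to 6, an L position)
n=8: L (options 7(W), 5(W), 1(W) are all W)
n=9: W (go to 8, an L position)
n=10: L (options 9(W), 7(W), 3(W) are all W)
n=11: W (go to 10, an L position)
n=12: L (options 11(W), 9(W), 5(W) are all W)
Every move from 12 reaches a W position, so the mover loses.

Sam wins.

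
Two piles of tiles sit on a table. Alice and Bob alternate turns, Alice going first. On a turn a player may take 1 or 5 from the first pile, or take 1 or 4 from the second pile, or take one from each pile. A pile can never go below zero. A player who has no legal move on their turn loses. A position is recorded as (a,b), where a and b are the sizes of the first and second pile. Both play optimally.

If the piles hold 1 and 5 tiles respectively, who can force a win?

Work bottom-up. With no move the player to move loses. Otherwise the position is W if at least one move leads to an L position for the opponent, and L if every move leads to a W.
No move ever increases a pile, so every position that can arise here has a ≤ 1 and b ≤ 5; it is enough to label the cells with 0 ≤ a ≤ 1 and 0 ≤ b ≤ 5.
Every move lowers a or b (never raises either), so fill the grid row by row in increasing a, and left to right within a row: each cell's successors are then already labelled.
      b=0  b=1  b=2  b=3  b=4  b=5
a=0:    L    W    L    W    W    L
a=1:    W    W    W    W    L    W
Cells with no legal move (terminal, hence L): (0,0).
The remaining L cells, each justified by listing all of its moves:
(0,2): the only move is to (0,1)(W), a W ⇒ L
(0,5): moves to (0,4)(W), (0,1)(W); every one is W ⇒ L
(1,4): moves to (0,4)(W), (1,3)(W), (1,0)(W), (0,3)(W); every one is W ⇒ L
Every other cell has at least one move into one of the L cells above, so it is W.
The starting position (1,5) is W: Alice should move to (0,5), handing over an L position.

Alice wins.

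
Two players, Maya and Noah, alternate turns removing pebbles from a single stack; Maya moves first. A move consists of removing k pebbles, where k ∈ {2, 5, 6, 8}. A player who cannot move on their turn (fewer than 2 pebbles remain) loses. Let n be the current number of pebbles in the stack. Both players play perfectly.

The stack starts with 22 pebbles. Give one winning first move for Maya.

Remove 8, leaving 14.

Use the standard recursion: the mover loses at a terminal position; elsewhere, the mover wins exactly when some move hands the opponent an L position.
n=0: no move → L
n=1: no move → L
n=2: reaches L-position 0 → W
n=3: reaches L-position 1 → W
n=4: only reaches 2(W), which is W → L
n=5: reaches L-position 0 → W
n=6: reaches L-position 4 → W
n=7: reaches L-position 1 → W
n=8: reaches L-position 0 → W
n=9: reaches L-position 4 → W
n=10: reaches L-position 4 → W
n=11: only reaches 9(W), 6(W), 5(W), 3(W), all W → L
n=12: reaches L-position 4 → W
n=13: reaches L-position 11 → W
n=14: only reaches 12(W), 9(W), 8(W), 6(W), all W → L
n=15: only reaches 13(W), 10(W), 9(W), 7(W), all W → L
n=16: reaches L-position 14 → W
n=17: reaches L-position 15 → W
n=18: only reaches 16(W), 13(W), 12(W), 10(W), all W → L
n=19: reaches L-position 14 → W
n=20: reaches L-position 18 → W
n=21: reaches L-position 15 → W
n=22: reaches L-position 14 → W
From 22, the L positions reachable in one move are: 14.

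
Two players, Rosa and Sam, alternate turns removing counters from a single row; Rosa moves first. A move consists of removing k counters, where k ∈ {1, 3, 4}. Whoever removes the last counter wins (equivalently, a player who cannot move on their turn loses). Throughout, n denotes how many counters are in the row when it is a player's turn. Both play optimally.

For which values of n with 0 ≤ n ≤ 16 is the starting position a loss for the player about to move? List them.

Compute win/loss labels from the base case upward. A position with no move is L. Any other position is W if it can reach an L in one move, else L.
n=0: no move → L
n=1: →0(L), so W
n=2: →1(W) only, which is W, so L
n=3: →2(L), so W
n=4: →0(L), so W
n=5: →2(L), so W
n=6: →2(L), so W
n=7: →6(W), 4(W), 3(W) — all W, so L
n=8: →7(L), so W
n=9: →8(W), 6(W), 5(W) — all W, so L
n=10: →9(L), so W
n=11: →7(L), so W
n=12: →9(L), so W
n=13: →9(L), so W
n=14: →13(W), 11(W), 10(W) — all W, so L
n=15: →14(L), so W
n=16: →15(W), 13(W), 12(W) — all W, so L
Reading off the rows marked L gives the requested list; there are 6 such values of n.

0, 2, 7, 9, 14, 16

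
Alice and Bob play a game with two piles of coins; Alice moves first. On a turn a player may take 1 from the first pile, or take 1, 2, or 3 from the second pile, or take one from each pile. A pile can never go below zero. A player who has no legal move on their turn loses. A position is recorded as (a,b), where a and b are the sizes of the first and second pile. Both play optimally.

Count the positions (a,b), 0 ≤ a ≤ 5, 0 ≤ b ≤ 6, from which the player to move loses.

12

Label each position W (a win for the player to move) or L (a loss). A position with no legal move is L; any other position is W exactly when some move reaches an L, and L when every move reaches a W.
Every move lowers a or b (never raises either), so fill the grid row by row in increasing a, and left to right within a row: each cell's successors are then already labelled.
      b=0  b=1  b=2  b=3  b=4  b=5  b=6
a=0:    L    W    W    W    L    W    W
a=1:    W    W    L    W    W    W    L
a=2:    L    W    W    W    L    W    W
a=3:    W    W    L    W    W    W    L
a=4:    L    W    W    W    L    W    W
a=5:    W    W    L    W    W    W    L
Cells with no legal move (terminal, hence L): (0,0).
The remaining L cells, each justified by listing all of its moves:
(0,4): moves to (0,3)(W), (0,2)(W), (0,1)(W); every one is W ⇒ L
(1,2): moves to (0,2)(W), (1,1)(W), (1,0)(W), (0,1)(W); every one is W ⇒ L
(1,6): moves to (0,6)(W), (1,5)(W), (1,4)(W), (1,3)(W), (0,5)(W); every one is W ⇒ L
(2,0): the only move is to (1,0)(W), a W ⇒ L
(2,4): moves to (1,4)(W), (2,3)(W), (2,2)(W), (2,1)(W), (1,3)(W); every one is W ⇒ L
(3,2): moves to (2,2)(W), (3,1)(W), (3,0)(W), (2,1)(W); every one is W ⇒ L
(3,6): moves to (2,6)(W), (3,5)(W), (3,4)(W), (3,3)(W), (2,5)(W); every one is W ⇒ L
(4,0): the only move is to (3,0)(W), a W ⇒ L
(4,4): moves to (3,4)(W), (4,3)(W), (4,2)(W), (4,1)(W), (3,3)(W); every one is W ⇒ L
(5,2): moves to (4,2)(W), (5,1)(W), (5,0)(W), (4,1)(W); every one is W ⇒ L
(5,6): moves to (4,6)(W), (5,5)(W), (5,4)(W), (5,3)(W), (4,5)(W); every one is W ⇒ L
Every other cell has at least one move into one of the L cells above, so it is W.
L cells per row: a=0: 2, a=1: 2, a=2: 2, a=3: 2, a=4: 2, a=5: 2; total 12.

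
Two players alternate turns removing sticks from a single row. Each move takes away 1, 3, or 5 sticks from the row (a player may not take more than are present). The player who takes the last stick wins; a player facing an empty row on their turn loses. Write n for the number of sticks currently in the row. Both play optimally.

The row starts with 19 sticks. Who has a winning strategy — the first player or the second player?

The first player wins.

Work bottom-up. With no move the player to move loses. Otherwise the position is W if at least one move leads to an L position for the opponent, and L if every move leads to a W.
n=0: no move → L
n=1: reaches L-position 0 → W
n=2: only reaches 1(W), which is W → L
n=3: reaches L-position 2 → W
n=4: only reaches 3(W), 1(W), all W → L
n=5: reaches L-position 4 → W
n=6: only reaches 5(W), 3(W), 1(W), all W → L
n=7: reaches L-position 6 → W
n=8: only reaches 7(W), 5(W), 3(W), all W → L
n=9: reaches L-position 8 → W
n=10: only reaches 9(W), 7(W), 5(W), all W → L
n=11: reaches L-position 10 → W
n=12: only reaches 11(W), 9(W), 7(W), all W → L
n=13: reaches L-position 12 → W
n=14: only reaches 13(W), 11(W), 9(W), all W → L
n=15: reaches L-position 14 → W
n=16: only reaches 15(W), 13(W), 11(W), all W → L
n=17: reaches L-position 16 → W
n=18: only reaches 17(W), 15(W), 13(W), all W → L
n=19: reaches L-position 18 → W
The starting position 19 is W: the player to move should remove 1, leaving 18, handing over an L position.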